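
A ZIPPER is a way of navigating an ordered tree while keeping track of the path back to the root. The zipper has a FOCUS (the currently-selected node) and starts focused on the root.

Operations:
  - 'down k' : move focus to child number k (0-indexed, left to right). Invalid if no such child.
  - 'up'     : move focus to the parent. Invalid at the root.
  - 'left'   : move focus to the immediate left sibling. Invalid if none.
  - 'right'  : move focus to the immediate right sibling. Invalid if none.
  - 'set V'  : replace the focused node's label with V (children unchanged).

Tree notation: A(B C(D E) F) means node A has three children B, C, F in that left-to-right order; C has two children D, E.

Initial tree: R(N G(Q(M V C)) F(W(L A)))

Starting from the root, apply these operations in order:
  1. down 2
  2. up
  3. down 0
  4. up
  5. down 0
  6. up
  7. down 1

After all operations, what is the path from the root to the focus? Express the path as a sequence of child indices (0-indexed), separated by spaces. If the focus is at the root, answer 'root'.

Step 1 (down 2): focus=F path=2 depth=1 children=['W'] left=['N', 'G'] right=[] parent=R
Step 2 (up): focus=R path=root depth=0 children=['N', 'G', 'F'] (at root)
Step 3 (down 0): focus=N path=0 depth=1 children=[] left=[] right=['G', 'F'] parent=R
Step 4 (up): focus=R path=root depth=0 children=['N', 'G', 'F'] (at root)
Step 5 (down 0): focus=N path=0 depth=1 children=[] left=[] right=['G', 'F'] parent=R
Step 6 (up): focus=R path=root depth=0 children=['N', 'G', 'F'] (at root)
Step 7 (down 1): focus=G path=1 depth=1 children=['Q'] left=['N'] right=['F'] parent=R

Answer: 1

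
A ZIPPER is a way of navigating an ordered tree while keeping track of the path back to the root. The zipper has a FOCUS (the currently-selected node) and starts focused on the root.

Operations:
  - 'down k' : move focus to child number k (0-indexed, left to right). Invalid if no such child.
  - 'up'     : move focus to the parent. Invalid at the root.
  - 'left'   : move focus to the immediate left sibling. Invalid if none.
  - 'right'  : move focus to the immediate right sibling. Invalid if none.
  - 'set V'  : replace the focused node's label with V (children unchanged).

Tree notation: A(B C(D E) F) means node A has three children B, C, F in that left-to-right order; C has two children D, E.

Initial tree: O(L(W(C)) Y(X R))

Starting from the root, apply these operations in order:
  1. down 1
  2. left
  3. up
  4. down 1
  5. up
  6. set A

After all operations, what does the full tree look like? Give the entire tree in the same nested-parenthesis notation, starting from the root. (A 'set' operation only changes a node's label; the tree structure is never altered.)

Step 1 (down 1): focus=Y path=1 depth=1 children=['X', 'R'] left=['L'] right=[] parent=O
Step 2 (left): focus=L path=0 depth=1 children=['W'] left=[] right=['Y'] parent=O
Step 3 (up): focus=O path=root depth=0 children=['L', 'Y'] (at root)
Step 4 (down 1): focus=Y path=1 depth=1 children=['X', 'R'] left=['L'] right=[] parent=O
Step 5 (up): focus=O path=root depth=0 children=['L', 'Y'] (at root)
Step 6 (set A): focus=A path=root depth=0 children=['L', 'Y'] (at root)

Answer: A(L(W(C)) Y(X R))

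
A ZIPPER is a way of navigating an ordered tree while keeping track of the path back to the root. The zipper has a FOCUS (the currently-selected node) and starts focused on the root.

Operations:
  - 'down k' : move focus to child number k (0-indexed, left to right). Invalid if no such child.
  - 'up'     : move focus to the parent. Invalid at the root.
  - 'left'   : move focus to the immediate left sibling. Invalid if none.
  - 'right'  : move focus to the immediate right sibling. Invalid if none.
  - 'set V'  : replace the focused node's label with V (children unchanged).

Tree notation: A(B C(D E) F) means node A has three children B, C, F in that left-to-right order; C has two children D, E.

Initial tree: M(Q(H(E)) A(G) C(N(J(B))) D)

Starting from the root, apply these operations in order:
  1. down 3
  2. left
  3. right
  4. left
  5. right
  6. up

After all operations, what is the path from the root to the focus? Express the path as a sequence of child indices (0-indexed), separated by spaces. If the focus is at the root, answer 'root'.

Step 1 (down 3): focus=D path=3 depth=1 children=[] left=['Q', 'A', 'C'] right=[] parent=M
Step 2 (left): focus=C path=2 depth=1 children=['N'] left=['Q', 'A'] right=['D'] parent=M
Step 3 (right): focus=D path=3 depth=1 children=[] left=['Q', 'A', 'C'] right=[] parent=M
Step 4 (left): focus=C path=2 depth=1 children=['N'] left=['Q', 'A'] right=['D'] parent=M
Step 5 (right): focus=D path=3 depth=1 children=[] left=['Q', 'A', 'C'] right=[] parent=M
Step 6 (up): focus=M path=root depth=0 children=['Q', 'A', 'C', 'D'] (at root)

Answer: root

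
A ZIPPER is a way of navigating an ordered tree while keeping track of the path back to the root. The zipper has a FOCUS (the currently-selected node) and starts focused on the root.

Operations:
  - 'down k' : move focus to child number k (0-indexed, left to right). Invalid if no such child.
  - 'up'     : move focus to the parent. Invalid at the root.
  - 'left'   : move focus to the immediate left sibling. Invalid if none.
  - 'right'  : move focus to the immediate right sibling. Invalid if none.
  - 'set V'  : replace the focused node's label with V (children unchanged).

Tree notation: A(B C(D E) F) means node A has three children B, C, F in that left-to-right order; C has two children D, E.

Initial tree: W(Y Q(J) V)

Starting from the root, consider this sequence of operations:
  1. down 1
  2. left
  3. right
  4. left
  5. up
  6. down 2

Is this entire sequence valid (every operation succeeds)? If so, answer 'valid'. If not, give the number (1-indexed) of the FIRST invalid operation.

Answer: valid

Derivation:
Step 1 (down 1): focus=Q path=1 depth=1 children=['J'] left=['Y'] right=['V'] parent=W
Step 2 (left): focus=Y path=0 depth=1 children=[] left=[] right=['Q', 'V'] parent=W
Step 3 (right): focus=Q path=1 depth=1 children=['J'] left=['Y'] right=['V'] parent=W
Step 4 (left): focus=Y path=0 depth=1 children=[] left=[] right=['Q', 'V'] parent=W
Step 5 (up): focus=W path=root depth=0 children=['Y', 'Q', 'V'] (at root)
Step 6 (down 2): focus=V path=2 depth=1 children=[] left=['Y', 'Q'] right=[] parent=W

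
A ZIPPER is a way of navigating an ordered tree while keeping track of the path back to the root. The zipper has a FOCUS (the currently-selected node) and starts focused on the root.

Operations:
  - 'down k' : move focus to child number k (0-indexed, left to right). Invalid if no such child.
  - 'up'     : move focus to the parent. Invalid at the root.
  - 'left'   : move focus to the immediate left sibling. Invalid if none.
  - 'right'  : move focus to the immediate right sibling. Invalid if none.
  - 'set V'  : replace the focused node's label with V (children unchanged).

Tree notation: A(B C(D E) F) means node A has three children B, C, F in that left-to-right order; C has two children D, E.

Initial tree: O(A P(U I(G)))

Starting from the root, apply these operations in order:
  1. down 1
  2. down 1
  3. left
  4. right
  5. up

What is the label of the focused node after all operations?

Answer: P

Derivation:
Step 1 (down 1): focus=P path=1 depth=1 children=['U', 'I'] left=['A'] right=[] parent=O
Step 2 (down 1): focus=I path=1/1 depth=2 children=['G'] left=['U'] right=[] parent=P
Step 3 (left): focus=U path=1/0 depth=2 children=[] left=[] right=['I'] parent=P
Step 4 (right): focus=I path=1/1 depth=2 children=['G'] left=['U'] right=[] parent=P
Step 5 (up): focus=P path=1 depth=1 children=['U', 'I'] left=['A'] right=[] parent=O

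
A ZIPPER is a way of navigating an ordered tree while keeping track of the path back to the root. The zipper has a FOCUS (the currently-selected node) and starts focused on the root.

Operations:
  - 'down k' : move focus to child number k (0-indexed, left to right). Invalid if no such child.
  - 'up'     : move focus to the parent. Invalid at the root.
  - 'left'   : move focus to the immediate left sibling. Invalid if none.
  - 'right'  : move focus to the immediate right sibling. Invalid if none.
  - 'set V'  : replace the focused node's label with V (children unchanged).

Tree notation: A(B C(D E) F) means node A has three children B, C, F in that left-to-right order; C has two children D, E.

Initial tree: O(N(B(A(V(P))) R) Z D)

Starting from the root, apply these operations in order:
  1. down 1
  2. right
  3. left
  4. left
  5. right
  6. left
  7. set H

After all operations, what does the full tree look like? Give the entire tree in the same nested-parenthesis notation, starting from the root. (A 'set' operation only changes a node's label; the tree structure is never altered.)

Step 1 (down 1): focus=Z path=1 depth=1 children=[] left=['N'] right=['D'] parent=O
Step 2 (right): focus=D path=2 depth=1 children=[] left=['N', 'Z'] right=[] parent=O
Step 3 (left): focus=Z path=1 depth=1 children=[] left=['N'] right=['D'] parent=O
Step 4 (left): focus=N path=0 depth=1 children=['B', 'R'] left=[] right=['Z', 'D'] parent=O
Step 5 (right): focus=Z path=1 depth=1 children=[] left=['N'] right=['D'] parent=O
Step 6 (left): focus=N path=0 depth=1 children=['B', 'R'] left=[] right=['Z', 'D'] parent=O
Step 7 (set H): focus=H path=0 depth=1 children=['B', 'R'] left=[] right=['Z', 'D'] parent=O

Answer: O(H(B(A(V(P))) R) Z D)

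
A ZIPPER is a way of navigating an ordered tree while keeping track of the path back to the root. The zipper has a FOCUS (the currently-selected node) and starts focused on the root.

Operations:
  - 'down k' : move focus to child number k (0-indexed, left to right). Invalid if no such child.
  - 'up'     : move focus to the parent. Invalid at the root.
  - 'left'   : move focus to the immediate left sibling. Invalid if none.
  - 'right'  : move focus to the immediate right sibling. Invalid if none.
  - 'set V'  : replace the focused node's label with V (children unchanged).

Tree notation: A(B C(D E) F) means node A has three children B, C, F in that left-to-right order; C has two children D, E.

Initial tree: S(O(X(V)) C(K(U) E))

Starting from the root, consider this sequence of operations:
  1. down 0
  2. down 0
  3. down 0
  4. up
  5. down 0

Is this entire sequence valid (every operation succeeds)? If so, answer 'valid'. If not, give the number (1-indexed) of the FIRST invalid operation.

Answer: valid

Derivation:
Step 1 (down 0): focus=O path=0 depth=1 children=['X'] left=[] right=['C'] parent=S
Step 2 (down 0): focus=X path=0/0 depth=2 children=['V'] left=[] right=[] parent=O
Step 3 (down 0): focus=V path=0/0/0 depth=3 children=[] left=[] right=[] parent=X
Step 4 (up): focus=X path=0/0 depth=2 children=['V'] left=[] right=[] parent=O
Step 5 (down 0): focus=V path=0/0/0 depth=3 children=[] left=[] right=[] parent=X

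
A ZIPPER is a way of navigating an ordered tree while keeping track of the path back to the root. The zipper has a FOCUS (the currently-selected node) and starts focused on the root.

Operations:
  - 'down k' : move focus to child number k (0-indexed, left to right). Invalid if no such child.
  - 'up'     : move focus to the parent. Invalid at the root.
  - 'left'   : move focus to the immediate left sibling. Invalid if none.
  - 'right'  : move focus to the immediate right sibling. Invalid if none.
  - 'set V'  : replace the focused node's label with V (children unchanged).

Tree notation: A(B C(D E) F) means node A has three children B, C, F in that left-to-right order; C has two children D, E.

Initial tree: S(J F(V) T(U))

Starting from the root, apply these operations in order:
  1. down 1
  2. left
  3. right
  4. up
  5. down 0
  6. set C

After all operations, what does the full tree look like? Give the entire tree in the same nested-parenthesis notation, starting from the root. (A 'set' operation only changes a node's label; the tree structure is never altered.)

Answer: S(C F(V) T(U))

Derivation:
Step 1 (down 1): focus=F path=1 depth=1 children=['V'] left=['J'] right=['T'] parent=S
Step 2 (left): focus=J path=0 depth=1 children=[] left=[] right=['F', 'T'] parent=S
Step 3 (right): focus=F path=1 depth=1 children=['V'] left=['J'] right=['T'] parent=S
Step 4 (up): focus=S path=root depth=0 children=['J', 'F', 'T'] (at root)
Step 5 (down 0): focus=J path=0 depth=1 children=[] left=[] right=['F', 'T'] parent=S
Step 6 (set C): focus=C path=0 depth=1 children=[] left=[] right=['F', 'T'] parent=S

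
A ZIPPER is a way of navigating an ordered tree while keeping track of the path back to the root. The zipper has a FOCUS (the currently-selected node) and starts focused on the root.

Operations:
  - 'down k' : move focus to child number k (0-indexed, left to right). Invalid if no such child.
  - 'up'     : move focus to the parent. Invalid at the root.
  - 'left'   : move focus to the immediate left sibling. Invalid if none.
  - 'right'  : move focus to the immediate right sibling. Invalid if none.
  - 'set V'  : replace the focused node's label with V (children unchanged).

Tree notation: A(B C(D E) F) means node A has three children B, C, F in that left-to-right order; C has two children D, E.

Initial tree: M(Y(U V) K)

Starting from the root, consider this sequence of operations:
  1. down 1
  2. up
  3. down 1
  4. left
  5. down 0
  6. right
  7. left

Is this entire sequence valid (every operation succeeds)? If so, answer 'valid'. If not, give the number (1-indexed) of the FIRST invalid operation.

Answer: valid

Derivation:
Step 1 (down 1): focus=K path=1 depth=1 children=[] left=['Y'] right=[] parent=M
Step 2 (up): focus=M path=root depth=0 children=['Y', 'K'] (at root)
Step 3 (down 1): focus=K path=1 depth=1 children=[] left=['Y'] right=[] parent=M
Step 4 (left): focus=Y path=0 depth=1 children=['U', 'V'] left=[] right=['K'] parent=M
Step 5 (down 0): focus=U path=0/0 depth=2 children=[] left=[] right=['V'] parent=Y
Step 6 (right): focus=V path=0/1 depth=2 children=[] left=['U'] right=[] parent=Y
Step 7 (left): focus=U path=0/0 depth=2 children=[] left=[] right=['V'] parent=Y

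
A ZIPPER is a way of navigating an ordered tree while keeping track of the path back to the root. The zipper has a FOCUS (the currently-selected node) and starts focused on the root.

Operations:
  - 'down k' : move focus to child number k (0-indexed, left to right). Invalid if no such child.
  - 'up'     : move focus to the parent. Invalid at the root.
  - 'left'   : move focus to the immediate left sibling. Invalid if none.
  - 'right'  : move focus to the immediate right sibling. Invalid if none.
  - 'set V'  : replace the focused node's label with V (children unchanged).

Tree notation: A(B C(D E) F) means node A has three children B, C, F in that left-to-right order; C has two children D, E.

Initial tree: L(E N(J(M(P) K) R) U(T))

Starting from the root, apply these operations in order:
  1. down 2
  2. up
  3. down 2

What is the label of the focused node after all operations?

Answer: U

Derivation:
Step 1 (down 2): focus=U path=2 depth=1 children=['T'] left=['E', 'N'] right=[] parent=L
Step 2 (up): focus=L path=root depth=0 children=['E', 'N', 'U'] (at root)
Step 3 (down 2): focus=U path=2 depth=1 children=['T'] left=['E', 'N'] right=[] parent=L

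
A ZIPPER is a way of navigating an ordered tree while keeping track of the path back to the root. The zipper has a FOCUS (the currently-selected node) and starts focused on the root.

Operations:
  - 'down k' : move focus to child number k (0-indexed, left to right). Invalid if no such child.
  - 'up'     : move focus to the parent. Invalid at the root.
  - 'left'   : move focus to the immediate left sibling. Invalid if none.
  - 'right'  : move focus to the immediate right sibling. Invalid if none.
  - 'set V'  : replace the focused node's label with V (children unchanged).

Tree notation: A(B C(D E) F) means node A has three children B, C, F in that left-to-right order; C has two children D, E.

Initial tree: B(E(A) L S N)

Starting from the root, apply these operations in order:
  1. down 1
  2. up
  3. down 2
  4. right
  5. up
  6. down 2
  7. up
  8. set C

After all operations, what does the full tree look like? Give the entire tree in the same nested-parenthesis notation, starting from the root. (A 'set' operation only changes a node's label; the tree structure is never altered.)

Step 1 (down 1): focus=L path=1 depth=1 children=[] left=['E'] right=['S', 'N'] parent=B
Step 2 (up): focus=B path=root depth=0 children=['E', 'L', 'S', 'N'] (at root)
Step 3 (down 2): focus=S path=2 depth=1 children=[] left=['E', 'L'] right=['N'] parent=B
Step 4 (right): focus=N path=3 depth=1 children=[] left=['E', 'L', 'S'] right=[] parent=B
Step 5 (up): focus=B path=root depth=0 children=['E', 'L', 'S', 'N'] (at root)
Step 6 (down 2): focus=S path=2 depth=1 children=[] left=['E', 'L'] right=['N'] parent=B
Step 7 (up): focus=B path=root depth=0 children=['E', 'L', 'S', 'N'] (at root)
Step 8 (set C): focus=C path=root depth=0 children=['E', 'L', 'S', 'N'] (at root)

Answer: C(E(A) L S N)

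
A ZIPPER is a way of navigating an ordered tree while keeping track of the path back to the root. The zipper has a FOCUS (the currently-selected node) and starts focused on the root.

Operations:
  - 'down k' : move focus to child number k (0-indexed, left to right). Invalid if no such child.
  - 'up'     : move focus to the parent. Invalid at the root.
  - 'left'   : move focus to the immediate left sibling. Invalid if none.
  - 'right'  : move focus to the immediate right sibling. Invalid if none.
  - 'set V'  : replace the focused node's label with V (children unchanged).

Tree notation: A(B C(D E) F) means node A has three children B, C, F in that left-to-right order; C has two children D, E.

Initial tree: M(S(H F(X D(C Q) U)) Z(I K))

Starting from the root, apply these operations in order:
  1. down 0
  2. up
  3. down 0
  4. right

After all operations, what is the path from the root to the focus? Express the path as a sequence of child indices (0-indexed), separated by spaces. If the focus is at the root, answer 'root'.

Step 1 (down 0): focus=S path=0 depth=1 children=['H', 'F'] left=[] right=['Z'] parent=M
Step 2 (up): focus=M path=root depth=0 children=['S', 'Z'] (at root)
Step 3 (down 0): focus=S path=0 depth=1 children=['H', 'F'] left=[] right=['Z'] parent=M
Step 4 (right): focus=Z path=1 depth=1 children=['I', 'K'] left=['S'] right=[] parent=M

Answer: 1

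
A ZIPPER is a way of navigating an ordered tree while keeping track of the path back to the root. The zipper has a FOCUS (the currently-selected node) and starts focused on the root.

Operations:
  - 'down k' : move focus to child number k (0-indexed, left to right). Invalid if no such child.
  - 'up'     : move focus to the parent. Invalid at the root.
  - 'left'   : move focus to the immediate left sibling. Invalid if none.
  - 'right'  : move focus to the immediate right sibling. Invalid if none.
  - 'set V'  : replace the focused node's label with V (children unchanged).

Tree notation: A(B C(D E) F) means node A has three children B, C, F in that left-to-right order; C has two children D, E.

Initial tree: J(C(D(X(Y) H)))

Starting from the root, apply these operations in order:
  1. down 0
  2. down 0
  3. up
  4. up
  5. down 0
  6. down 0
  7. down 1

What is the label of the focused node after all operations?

Step 1 (down 0): focus=C path=0 depth=1 children=['D'] left=[] right=[] parent=J
Step 2 (down 0): focus=D path=0/0 depth=2 children=['X', 'H'] left=[] right=[] parent=C
Step 3 (up): focus=C path=0 depth=1 children=['D'] left=[] right=[] parent=J
Step 4 (up): focus=J path=root depth=0 children=['C'] (at root)
Step 5 (down 0): focus=C path=0 depth=1 children=['D'] left=[] right=[] parent=J
Step 6 (down 0): focus=D path=0/0 depth=2 children=['X', 'H'] left=[] right=[] parent=C
Step 7 (down 1): focus=H path=0/0/1 depth=3 children=[] left=['X'] right=[] parent=D

Answer: H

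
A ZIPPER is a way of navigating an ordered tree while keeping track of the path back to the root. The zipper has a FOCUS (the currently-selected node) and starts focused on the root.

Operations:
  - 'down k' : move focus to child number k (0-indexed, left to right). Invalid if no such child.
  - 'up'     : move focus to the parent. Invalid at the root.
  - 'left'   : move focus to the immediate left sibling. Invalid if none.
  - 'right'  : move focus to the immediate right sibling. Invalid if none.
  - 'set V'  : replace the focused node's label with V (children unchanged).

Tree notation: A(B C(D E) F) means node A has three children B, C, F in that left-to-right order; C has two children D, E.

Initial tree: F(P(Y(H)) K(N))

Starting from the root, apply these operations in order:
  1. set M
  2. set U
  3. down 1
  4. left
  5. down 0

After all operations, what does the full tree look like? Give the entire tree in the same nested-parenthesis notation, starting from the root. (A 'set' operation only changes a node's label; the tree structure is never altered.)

Answer: U(P(Y(H)) K(N))

Derivation:
Step 1 (set M): focus=M path=root depth=0 children=['P', 'K'] (at root)
Step 2 (set U): focus=U path=root depth=0 children=['P', 'K'] (at root)
Step 3 (down 1): focus=K path=1 depth=1 children=['N'] left=['P'] right=[] parent=U
Step 4 (left): focus=P path=0 depth=1 children=['Y'] left=[] right=['K'] parent=U
Step 5 (down 0): focus=Y path=0/0 depth=2 children=['H'] left=[] right=[] parent=P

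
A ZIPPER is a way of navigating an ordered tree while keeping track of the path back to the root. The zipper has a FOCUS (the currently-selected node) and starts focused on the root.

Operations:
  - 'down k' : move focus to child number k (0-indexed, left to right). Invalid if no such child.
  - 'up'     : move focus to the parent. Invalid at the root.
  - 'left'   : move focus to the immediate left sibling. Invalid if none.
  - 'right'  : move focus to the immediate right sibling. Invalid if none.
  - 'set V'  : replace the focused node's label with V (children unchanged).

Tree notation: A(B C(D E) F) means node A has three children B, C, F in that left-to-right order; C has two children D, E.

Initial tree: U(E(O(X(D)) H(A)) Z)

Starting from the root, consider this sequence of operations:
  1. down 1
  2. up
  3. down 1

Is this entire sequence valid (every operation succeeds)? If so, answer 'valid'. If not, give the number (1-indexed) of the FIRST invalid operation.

Step 1 (down 1): focus=Z path=1 depth=1 children=[] left=['E'] right=[] parent=U
Step 2 (up): focus=U path=root depth=0 children=['E', 'Z'] (at root)
Step 3 (down 1): focus=Z path=1 depth=1 children=[] left=['E'] right=[] parent=U

Answer: valid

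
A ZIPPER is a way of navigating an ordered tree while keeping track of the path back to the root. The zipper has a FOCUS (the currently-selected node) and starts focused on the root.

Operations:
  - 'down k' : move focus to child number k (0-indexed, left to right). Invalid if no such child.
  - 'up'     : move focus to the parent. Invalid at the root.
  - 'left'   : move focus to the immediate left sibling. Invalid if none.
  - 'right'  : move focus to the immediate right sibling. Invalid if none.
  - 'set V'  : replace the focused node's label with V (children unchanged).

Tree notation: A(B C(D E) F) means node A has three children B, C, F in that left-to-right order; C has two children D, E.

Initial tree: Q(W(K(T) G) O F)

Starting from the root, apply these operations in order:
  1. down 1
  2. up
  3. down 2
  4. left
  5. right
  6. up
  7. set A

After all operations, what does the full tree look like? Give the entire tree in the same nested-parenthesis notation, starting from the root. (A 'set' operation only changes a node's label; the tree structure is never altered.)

Answer: A(W(K(T) G) O F)

Derivation:
Step 1 (down 1): focus=O path=1 depth=1 children=[] left=['W'] right=['F'] parent=Q
Step 2 (up): focus=Q path=root depth=0 children=['W', 'O', 'F'] (at root)
Step 3 (down 2): focus=F path=2 depth=1 children=[] left=['W', 'O'] right=[] parent=Q
Step 4 (left): focus=O path=1 depth=1 children=[] left=['W'] right=['F'] parent=Q
Step 5 (right): focus=F path=2 depth=1 children=[] left=['W', 'O'] right=[] parent=Q
Step 6 (up): focus=Q path=root depth=0 children=['W', 'O', 'F'] (at root)
Step 7 (set A): focus=A path=root depth=0 children=['W', 'O', 'F'] (at root)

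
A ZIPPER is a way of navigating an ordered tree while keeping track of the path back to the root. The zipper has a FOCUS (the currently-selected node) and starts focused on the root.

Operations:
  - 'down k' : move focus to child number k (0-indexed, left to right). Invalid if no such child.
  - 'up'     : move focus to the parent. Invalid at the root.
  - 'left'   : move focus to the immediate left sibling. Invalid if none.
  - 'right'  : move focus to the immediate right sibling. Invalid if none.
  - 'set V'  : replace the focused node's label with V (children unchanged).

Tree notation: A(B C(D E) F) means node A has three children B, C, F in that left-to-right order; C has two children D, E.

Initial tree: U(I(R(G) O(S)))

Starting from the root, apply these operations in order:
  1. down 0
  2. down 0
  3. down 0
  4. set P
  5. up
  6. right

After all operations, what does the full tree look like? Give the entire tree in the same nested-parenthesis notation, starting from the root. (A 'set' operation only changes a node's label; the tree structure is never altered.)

Step 1 (down 0): focus=I path=0 depth=1 children=['R', 'O'] left=[] right=[] parent=U
Step 2 (down 0): focus=R path=0/0 depth=2 children=['G'] left=[] right=['O'] parent=I
Step 3 (down 0): focus=G path=0/0/0 depth=3 children=[] left=[] right=[] parent=R
Step 4 (set P): focus=P path=0/0/0 depth=3 children=[] left=[] right=[] parent=R
Step 5 (up): focus=R path=0/0 depth=2 children=['P'] left=[] right=['O'] parent=I
Step 6 (right): focus=O path=0/1 depth=2 children=['S'] left=['R'] right=[] parent=I

Answer: U(I(R(P) O(S)))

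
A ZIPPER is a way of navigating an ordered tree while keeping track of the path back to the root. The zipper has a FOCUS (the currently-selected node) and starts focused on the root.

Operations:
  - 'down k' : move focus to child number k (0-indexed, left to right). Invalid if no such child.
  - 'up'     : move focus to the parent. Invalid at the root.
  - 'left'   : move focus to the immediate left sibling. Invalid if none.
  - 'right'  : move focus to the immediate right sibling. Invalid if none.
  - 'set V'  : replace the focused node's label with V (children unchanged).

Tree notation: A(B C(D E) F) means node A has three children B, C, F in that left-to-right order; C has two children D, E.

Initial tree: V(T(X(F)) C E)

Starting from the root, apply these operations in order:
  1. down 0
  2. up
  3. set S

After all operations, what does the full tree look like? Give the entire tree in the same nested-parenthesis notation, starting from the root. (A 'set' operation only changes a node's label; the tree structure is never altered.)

Step 1 (down 0): focus=T path=0 depth=1 children=['X'] left=[] right=['C', 'E'] parent=V
Step 2 (up): focus=V path=root depth=0 children=['T', 'C', 'E'] (at root)
Step 3 (set S): focus=S path=root depth=0 children=['T', 'C', 'E'] (at root)

Answer: S(T(X(F)) C E)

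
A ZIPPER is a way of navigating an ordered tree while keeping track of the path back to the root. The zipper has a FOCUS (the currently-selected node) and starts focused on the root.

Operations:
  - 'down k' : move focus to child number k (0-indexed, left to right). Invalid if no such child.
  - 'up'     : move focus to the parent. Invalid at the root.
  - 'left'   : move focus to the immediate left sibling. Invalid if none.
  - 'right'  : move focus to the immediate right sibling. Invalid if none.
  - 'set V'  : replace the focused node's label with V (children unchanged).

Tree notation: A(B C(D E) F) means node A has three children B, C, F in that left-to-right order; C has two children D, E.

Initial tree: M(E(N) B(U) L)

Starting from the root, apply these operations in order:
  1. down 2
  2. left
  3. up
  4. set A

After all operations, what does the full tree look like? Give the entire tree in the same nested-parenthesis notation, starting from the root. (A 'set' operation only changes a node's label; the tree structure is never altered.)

Answer: A(E(N) B(U) L)

Derivation:
Step 1 (down 2): focus=L path=2 depth=1 children=[] left=['E', 'B'] right=[] parent=M
Step 2 (left): focus=B path=1 depth=1 children=['U'] left=['E'] right=['L'] parent=M
Step 3 (up): focus=M path=root depth=0 children=['E', 'B', 'L'] (at root)
Step 4 (set A): focus=A path=root depth=0 children=['E', 'B', 'L'] (at root)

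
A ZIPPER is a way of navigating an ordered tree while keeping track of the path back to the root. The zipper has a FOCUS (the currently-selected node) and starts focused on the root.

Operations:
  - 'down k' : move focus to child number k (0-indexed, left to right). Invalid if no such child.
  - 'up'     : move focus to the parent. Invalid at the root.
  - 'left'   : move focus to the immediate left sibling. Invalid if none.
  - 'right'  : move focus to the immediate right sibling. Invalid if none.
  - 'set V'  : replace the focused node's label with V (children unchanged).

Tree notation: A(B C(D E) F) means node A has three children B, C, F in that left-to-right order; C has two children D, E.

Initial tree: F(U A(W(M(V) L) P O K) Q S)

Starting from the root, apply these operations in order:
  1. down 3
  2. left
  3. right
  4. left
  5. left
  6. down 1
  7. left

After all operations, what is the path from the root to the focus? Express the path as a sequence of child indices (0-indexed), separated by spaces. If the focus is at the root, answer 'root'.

Answer: 1 0

Derivation:
Step 1 (down 3): focus=S path=3 depth=1 children=[] left=['U', 'A', 'Q'] right=[] parent=F
Step 2 (left): focus=Q path=2 depth=1 children=[] left=['U', 'A'] right=['S'] parent=F
Step 3 (right): focus=S path=3 depth=1 children=[] left=['U', 'A', 'Q'] right=[] parent=F
Step 4 (left): focus=Q path=2 depth=1 children=[] left=['U', 'A'] right=['S'] parent=F
Step 5 (left): focus=A path=1 depth=1 children=['W', 'P', 'O', 'K'] left=['U'] right=['Q', 'S'] parent=F
Step 6 (down 1): focus=P path=1/1 depth=2 children=[] left=['W'] right=['O', 'K'] parent=A
Step 7 (left): focus=W path=1/0 depth=2 children=['M', 'L'] left=[] right=['P', 'O', 'K'] parent=A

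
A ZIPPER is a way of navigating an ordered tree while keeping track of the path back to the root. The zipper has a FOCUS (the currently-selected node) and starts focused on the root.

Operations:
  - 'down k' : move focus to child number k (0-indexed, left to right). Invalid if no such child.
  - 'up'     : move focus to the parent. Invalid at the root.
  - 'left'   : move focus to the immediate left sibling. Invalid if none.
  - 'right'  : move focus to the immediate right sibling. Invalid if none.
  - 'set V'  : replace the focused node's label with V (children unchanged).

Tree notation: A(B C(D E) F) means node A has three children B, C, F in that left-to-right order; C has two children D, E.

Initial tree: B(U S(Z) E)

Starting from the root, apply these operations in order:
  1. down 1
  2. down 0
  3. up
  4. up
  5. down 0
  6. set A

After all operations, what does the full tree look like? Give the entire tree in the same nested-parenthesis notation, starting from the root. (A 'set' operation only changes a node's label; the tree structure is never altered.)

Step 1 (down 1): focus=S path=1 depth=1 children=['Z'] left=['U'] right=['E'] parent=B
Step 2 (down 0): focus=Z path=1/0 depth=2 children=[] left=[] right=[] parent=S
Step 3 (up): focus=S path=1 depth=1 children=['Z'] left=['U'] right=['E'] parent=B
Step 4 (up): focus=B path=root depth=0 children=['U', 'S', 'E'] (at root)
Step 5 (down 0): focus=U path=0 depth=1 children=[] left=[] right=['S', 'E'] parent=B
Step 6 (set A): focus=A path=0 depth=1 children=[] left=[] right=['S', 'E'] parent=B

Answer: B(A S(Z) E)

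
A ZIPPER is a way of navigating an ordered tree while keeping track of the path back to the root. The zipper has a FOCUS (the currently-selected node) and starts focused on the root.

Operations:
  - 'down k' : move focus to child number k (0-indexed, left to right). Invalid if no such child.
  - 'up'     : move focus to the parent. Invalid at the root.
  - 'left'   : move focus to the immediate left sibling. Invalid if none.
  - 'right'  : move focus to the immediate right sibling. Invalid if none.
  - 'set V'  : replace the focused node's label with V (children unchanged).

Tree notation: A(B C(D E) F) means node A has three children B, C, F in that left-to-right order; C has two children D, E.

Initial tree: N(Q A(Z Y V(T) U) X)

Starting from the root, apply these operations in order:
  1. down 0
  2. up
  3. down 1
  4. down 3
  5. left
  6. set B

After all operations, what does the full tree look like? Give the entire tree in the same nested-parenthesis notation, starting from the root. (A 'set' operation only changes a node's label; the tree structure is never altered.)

Step 1 (down 0): focus=Q path=0 depth=1 children=[] left=[] right=['A', 'X'] parent=N
Step 2 (up): focus=N path=root depth=0 children=['Q', 'A', 'X'] (at root)
Step 3 (down 1): focus=A path=1 depth=1 children=['Z', 'Y', 'V', 'U'] left=['Q'] right=['X'] parent=N
Step 4 (down 3): focus=U path=1/3 depth=2 children=[] left=['Z', 'Y', 'V'] right=[] parent=A
Step 5 (left): focus=V path=1/2 depth=2 children=['T'] left=['Z', 'Y'] right=['U'] parent=A
Step 6 (set B): focus=B path=1/2 depth=2 children=['T'] left=['Z', 'Y'] right=['U'] parent=A

Answer: N(Q A(Z Y B(T) U) X)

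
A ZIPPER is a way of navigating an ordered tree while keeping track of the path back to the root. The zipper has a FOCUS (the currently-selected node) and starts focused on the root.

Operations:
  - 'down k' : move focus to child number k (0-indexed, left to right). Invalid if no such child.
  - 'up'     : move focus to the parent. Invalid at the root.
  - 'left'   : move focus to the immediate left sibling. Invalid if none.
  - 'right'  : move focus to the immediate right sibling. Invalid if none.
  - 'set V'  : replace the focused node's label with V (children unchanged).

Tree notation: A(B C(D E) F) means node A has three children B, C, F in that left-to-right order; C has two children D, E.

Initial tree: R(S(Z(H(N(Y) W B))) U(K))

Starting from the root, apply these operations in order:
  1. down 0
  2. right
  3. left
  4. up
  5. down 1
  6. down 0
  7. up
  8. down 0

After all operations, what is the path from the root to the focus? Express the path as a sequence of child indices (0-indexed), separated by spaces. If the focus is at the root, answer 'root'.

Step 1 (down 0): focus=S path=0 depth=1 children=['Z'] left=[] right=['U'] parent=R
Step 2 (right): focus=U path=1 depth=1 children=['K'] left=['S'] right=[] parent=R
Step 3 (left): focus=S path=0 depth=1 children=['Z'] left=[] right=['U'] parent=R
Step 4 (up): focus=R path=root depth=0 children=['S', 'U'] (at root)
Step 5 (down 1): focus=U path=1 depth=1 children=['K'] left=['S'] right=[] parent=R
Step 6 (down 0): focus=K path=1/0 depth=2 children=[] left=[] right=[] parent=U
Step 7 (up): focus=U path=1 depth=1 children=['K'] left=['S'] right=[] parent=R
Step 8 (down 0): focus=K path=1/0 depth=2 children=[] left=[] right=[] parent=U

Answer: 1 0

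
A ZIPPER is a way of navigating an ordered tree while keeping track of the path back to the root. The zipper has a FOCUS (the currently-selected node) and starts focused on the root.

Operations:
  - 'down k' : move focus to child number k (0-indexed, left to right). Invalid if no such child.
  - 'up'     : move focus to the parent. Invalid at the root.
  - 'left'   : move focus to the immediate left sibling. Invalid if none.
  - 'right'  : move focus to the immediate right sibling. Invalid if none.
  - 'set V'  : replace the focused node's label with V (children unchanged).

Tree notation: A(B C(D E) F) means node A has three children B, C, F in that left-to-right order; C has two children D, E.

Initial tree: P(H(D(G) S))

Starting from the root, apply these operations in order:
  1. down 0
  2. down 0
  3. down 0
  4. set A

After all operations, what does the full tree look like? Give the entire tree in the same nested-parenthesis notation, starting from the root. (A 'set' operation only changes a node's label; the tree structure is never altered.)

Answer: P(H(D(A) S))

Derivation:
Step 1 (down 0): focus=H path=0 depth=1 children=['D', 'S'] left=[] right=[] parent=P
Step 2 (down 0): focus=D path=0/0 depth=2 children=['G'] left=[] right=['S'] parent=H
Step 3 (down 0): focus=G path=0/0/0 depth=3 children=[] left=[] right=[] parent=D
Step 4 (set A): focus=A path=0/0/0 depth=3 children=[] left=[] right=[] parent=D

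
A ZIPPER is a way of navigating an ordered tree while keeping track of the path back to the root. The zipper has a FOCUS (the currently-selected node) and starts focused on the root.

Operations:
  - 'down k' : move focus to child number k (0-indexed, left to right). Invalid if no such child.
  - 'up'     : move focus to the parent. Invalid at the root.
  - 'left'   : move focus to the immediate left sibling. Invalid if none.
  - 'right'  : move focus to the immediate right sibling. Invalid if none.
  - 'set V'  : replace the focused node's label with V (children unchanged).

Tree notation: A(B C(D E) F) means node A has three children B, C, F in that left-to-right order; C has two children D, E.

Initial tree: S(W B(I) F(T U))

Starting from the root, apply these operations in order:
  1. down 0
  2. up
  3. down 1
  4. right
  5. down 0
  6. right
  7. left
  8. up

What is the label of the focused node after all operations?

Answer: F

Derivation:
Step 1 (down 0): focus=W path=0 depth=1 children=[] left=[] right=['B', 'F'] parent=S
Step 2 (up): focus=S path=root depth=0 children=['W', 'B', 'F'] (at root)
Step 3 (down 1): focus=B path=1 depth=1 children=['I'] left=['W'] right=['F'] parent=S
Step 4 (right): focus=F path=2 depth=1 children=['T', 'U'] left=['W', 'B'] right=[] parent=S
Step 5 (down 0): focus=T path=2/0 depth=2 children=[] left=[] right=['U'] parent=F
Step 6 (right): focus=U path=2/1 depth=2 children=[] left=['T'] right=[] parent=F
Step 7 (left): focus=T path=2/0 depth=2 children=[] left=[] right=['U'] parent=F
Step 8 (up): focus=F path=2 depth=1 children=['T', 'U'] left=['W', 'B'] right=[] parent=S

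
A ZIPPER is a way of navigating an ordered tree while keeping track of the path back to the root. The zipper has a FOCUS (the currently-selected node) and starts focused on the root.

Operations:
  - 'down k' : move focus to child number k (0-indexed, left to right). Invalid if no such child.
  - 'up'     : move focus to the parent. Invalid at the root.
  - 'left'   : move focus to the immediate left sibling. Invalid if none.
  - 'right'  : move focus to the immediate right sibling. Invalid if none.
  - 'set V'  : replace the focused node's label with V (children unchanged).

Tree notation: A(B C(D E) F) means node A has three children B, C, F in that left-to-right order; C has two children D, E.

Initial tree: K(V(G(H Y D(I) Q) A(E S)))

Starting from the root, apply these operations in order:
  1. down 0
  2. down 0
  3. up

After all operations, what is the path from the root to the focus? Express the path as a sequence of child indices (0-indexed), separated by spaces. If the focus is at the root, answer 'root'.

Answer: 0

Derivation:
Step 1 (down 0): focus=V path=0 depth=1 children=['G', 'A'] left=[] right=[] parent=K
Step 2 (down 0): focus=G path=0/0 depth=2 children=['H', 'Y', 'D', 'Q'] left=[] right=['A'] parent=V
Step 3 (up): focus=V path=0 depth=1 children=['G', 'A'] left=[] right=[] parent=K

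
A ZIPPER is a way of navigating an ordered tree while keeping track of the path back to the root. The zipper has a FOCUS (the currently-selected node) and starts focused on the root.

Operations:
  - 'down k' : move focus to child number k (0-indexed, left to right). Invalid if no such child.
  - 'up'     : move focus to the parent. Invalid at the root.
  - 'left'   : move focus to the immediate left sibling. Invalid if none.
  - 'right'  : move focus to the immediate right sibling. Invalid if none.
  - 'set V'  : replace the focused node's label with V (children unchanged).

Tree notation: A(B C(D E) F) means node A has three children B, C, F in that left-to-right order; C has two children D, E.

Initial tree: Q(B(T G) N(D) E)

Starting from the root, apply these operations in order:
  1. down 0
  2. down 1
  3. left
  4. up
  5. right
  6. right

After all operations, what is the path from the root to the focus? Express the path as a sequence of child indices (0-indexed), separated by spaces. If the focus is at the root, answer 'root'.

Step 1 (down 0): focus=B path=0 depth=1 children=['T', 'G'] left=[] right=['N', 'E'] parent=Q
Step 2 (down 1): focus=G path=0/1 depth=2 children=[] left=['T'] right=[] parent=B
Step 3 (left): focus=T path=0/0 depth=2 children=[] left=[] right=['G'] parent=B
Step 4 (up): focus=B path=0 depth=1 children=['T', 'G'] left=[] right=['N', 'E'] parent=Q
Step 5 (right): focus=N path=1 depth=1 children=['D'] left=['B'] right=['E'] parent=Q
Step 6 (right): focus=E path=2 depth=1 children=[] left=['B', 'N'] right=[] parent=Q

Answer: 2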